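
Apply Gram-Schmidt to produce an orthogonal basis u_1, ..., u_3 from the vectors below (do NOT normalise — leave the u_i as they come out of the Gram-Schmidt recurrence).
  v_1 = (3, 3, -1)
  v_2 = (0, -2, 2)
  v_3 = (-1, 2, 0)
Orthogonal basis:
  u_1 = (3, 3, -1)
  u_2 = (24/19, -14/19, 30/19)
  u_3 = (-8/11, 12/11, 12/11)

Apply the Gram-Schmidt recurrence
  u_1 = v_1
  u_i = v_i − Σ_{j<i} ((v_i · u_j) / (u_j · u_j)) · u_j.

Step by step this gives:
  u_1 = (3, 3, -1)
  u_2 = (24/19, -14/19, 30/19)
  u_3 = (-8/11, 12/11, 12/11)

Orthogonality check:
  u_2 · u_1 = 0 (should be 0)
  u_3 · u_1 = 0 (should be 0)
  u_3 · u_2 = 0 (should be 0)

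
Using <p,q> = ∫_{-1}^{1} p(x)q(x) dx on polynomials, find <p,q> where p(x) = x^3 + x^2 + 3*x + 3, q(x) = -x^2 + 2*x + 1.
<p,q> = 136/15

Expand the product: p(x)·q(x) = -x^5 + x^4 + 4*x^2 + 9*x + 3.
∫_{-1}^{1} of each monomial x^k gives [2/(k+1) if k even, 0 if k odd]. Integrating term-by-term (or equivalently evaluating the antiderivative F(x) = -x^6/6 + x^5/5 + 4*x^3/3 + 9*x^2/2 + 3*x at the endpoints):
  F(1) − F(−1) = 133/15 − (-1/5) = 136/15.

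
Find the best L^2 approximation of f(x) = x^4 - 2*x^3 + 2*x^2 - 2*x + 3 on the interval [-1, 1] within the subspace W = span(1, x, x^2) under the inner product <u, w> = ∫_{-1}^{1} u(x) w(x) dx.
g(x) = 20*x^2/7 - 16*x/5 + 102/35

The best approximation g ∈ W is the orthogonal projection of f onto W. Writing g = a_0 + a_1 x + a_2 x^2, the coefficients solve the normal equations G · a = b where
  G_{ij} = <φ_i, φ_j> and b_i = <f, φ_i>, with φ_0 = 1, φ_1 = x, φ_2 = x^2.
G =
  [2, 0, 2/3]
  [0, 2/3, 0]
  [2/3, 0, 2/5],
b = (116/15, -32/15, 108/35).
Solving gives a_0 = 102/35, a_1 = -16/5, a_2 = 20/7, so
  g(x) = 20*x^2/7 - 16*x/5 + 102/35.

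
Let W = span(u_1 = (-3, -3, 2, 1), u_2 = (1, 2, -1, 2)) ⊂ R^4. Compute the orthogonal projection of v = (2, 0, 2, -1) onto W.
proj_W(v) = (71/149, -2/149, -23/149, -194/149)

Set up U = [u_1 | ... | u_2] ∈ R^(4×2). The projector onto W = col(U) is P = U (U^T U)^(-1) U^T.
Compute U^T U =
  [23, -9]
  [-9, 10],
and U^T v = (-3, -2).
Solve U^T U · c = U^T v for the coefficients: c = (-48/149, -73/149). The projection is proj_W(v) = U c.
Check: (v - proj_W(v)) · u_1 = 0  (should be 0).
Check: (v - proj_W(v)) · u_2 = 0  (should be 0).
Result: proj_W(v) = (71/149, -2/149, -23/149, -194/149).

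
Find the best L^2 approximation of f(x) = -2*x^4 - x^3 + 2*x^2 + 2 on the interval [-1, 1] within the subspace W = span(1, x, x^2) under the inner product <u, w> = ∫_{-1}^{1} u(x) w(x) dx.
g(x) = 2*x^2/7 - 3*x/5 + 76/35

The best approximation g ∈ W is the orthogonal projection of f onto W. Writing g = a_0 + a_1 x + a_2 x^2, the coefficients solve the normal equations G · a = b where
  G_{ij} = <φ_i, φ_j> and b_i = <f, φ_i>, with φ_0 = 1, φ_1 = x, φ_2 = x^2.
G =
  [2, 0, 2/3]
  [0, 2/3, 0]
  [2/3, 0, 2/5],
b = (68/15, -2/5, 164/105).
Solving gives a_0 = 76/35, a_1 = -3/5, a_2 = 2/7, so
  g(x) = 2*x^2/7 - 3*x/5 + 76/35.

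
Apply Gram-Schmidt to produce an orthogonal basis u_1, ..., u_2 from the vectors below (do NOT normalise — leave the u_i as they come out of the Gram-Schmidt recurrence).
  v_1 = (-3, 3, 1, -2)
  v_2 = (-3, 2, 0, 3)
Orthogonal basis:
  u_1 = (-3, 3, 1, -2)
  u_2 = (-42/23, 19/23, -9/23, 87/23)

Apply the Gram-Schmidt recurrence
  u_1 = v_1
  u_i = v_i − Σ_{j<i} ((v_i · u_j) / (u_j · u_j)) · u_j.

Step by step this gives:
  u_1 = (-3, 3, 1, -2)
  u_2 = (-42/23, 19/23, -9/23, 87/23)

Orthogonality check:
  u_2 · u_1 = 0 (should be 0)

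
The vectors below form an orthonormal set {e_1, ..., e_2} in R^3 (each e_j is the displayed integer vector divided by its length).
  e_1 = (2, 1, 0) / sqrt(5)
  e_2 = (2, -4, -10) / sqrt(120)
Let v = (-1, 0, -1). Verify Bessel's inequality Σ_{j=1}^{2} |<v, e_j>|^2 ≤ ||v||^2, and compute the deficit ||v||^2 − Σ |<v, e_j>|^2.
Σ |<v, e_j>|^2 = 4/3; ||v||^2 = 2; deficit = 2/3

Write each e_j = u_j / sqrt(<u_j, u_j>) where u_j is the displayed integer vector. Then <v, e_j> = <v, u_j> / sqrt(<u_j, u_j>), so |<v, e_j>|^2 = <v, u_j>^2 / <u_j, u_j>.
Coefficients: <v, e_1> = -2/sqrt(5), <v, e_2> = 8/sqrt(120).
Square and sum: Σ |<v, e_j>|^2 = 4/3.
Compute ||v||^2 = v·v = 2.
Deficit = 2 − 4/3 = 2/3 ≥ 0, confirming Bessel's inequality. (The deficit equals ||v − Σ <v,e_j> e_j||^2, the squared distance from v to span{e_j}.)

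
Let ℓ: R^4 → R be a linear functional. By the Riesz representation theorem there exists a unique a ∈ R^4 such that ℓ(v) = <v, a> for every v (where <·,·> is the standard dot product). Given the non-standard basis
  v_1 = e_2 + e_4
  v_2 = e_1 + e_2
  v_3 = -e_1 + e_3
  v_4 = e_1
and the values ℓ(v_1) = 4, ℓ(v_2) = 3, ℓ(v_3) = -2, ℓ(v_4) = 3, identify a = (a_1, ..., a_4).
a = (3, 0, 1, 4)

Write a = (a_1, ..., a_4) in the standard basis. For each basis vector v_i, ℓ(v_i) = <v_i, a> is a linear equation in the a_j's. Collect the n equations into a matrix system V a = ℓ, where row i of V is v_i (expressed in the standard basis). Since V is invertible (lower-triangular with 1s on the diagonal, up to permutation), solve by back-substitution:
  V =
[[0, 1, 0, 1],
 [1, 1, 0, 0],
 [-1, 0, 1, 0],
 [1, 0, 0, 0]]
  V a = (4, 3, -2, 3)
Solving gives a = (3, 0, 1, 4).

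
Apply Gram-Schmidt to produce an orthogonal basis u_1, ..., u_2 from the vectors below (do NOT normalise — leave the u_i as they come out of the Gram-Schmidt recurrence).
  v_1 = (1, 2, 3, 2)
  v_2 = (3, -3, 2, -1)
Orthogonal basis:
  u_1 = (1, 2, 3, 2)
  u_2 = (53/18, -28/9, 11/6, -10/9)

Apply the Gram-Schmidt recurrence
  u_1 = v_1
  u_i = v_i − Σ_{j<i} ((v_i · u_j) / (u_j · u_j)) · u_j.

Step by step this gives:
  u_1 = (1, 2, 3, 2)
  u_2 = (53/18, -28/9, 11/6, -10/9)

Orthogonality check:
  u_2 · u_1 = 0 (should be 0)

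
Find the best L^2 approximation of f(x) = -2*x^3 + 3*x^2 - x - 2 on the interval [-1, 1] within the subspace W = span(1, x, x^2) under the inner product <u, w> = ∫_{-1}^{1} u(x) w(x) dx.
g(x) = 3*x^2 - 11*x/5 - 2

The best approximation g ∈ W is the orthogonal projection of f onto W. Writing g = a_0 + a_1 x + a_2 x^2, the coefficients solve the normal equations G · a = b where
  G_{ij} = <φ_i, φ_j> and b_i = <f, φ_i>, with φ_0 = 1, φ_1 = x, φ_2 = x^2.
G =
  [2, 0, 2/3]
  [0, 2/3, 0]
  [2/3, 0, 2/5],
b = (-2, -22/15, -2/15).
Solving gives a_0 = -2, a_1 = -11/5, a_2 = 3, so
  g(x) = 3*x^2 - 11*x/5 - 2.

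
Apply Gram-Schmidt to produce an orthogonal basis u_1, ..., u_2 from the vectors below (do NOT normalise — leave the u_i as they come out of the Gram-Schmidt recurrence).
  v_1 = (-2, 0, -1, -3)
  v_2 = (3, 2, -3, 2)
Orthogonal basis:
  u_1 = (-2, 0, -1, -3)
  u_2 = (12/7, 2, -51/14, 1/14)

Apply the Gram-Schmidt recurrence
  u_1 = v_1
  u_i = v_i − Σ_{j<i} ((v_i · u_j) / (u_j · u_j)) · u_j.

Step by step this gives:
  u_1 = (-2, 0, -1, -3)
  u_2 = (12/7, 2, -51/14, 1/14)

Orthogonality check:
  u_2 · u_1 = 0 (should be 0)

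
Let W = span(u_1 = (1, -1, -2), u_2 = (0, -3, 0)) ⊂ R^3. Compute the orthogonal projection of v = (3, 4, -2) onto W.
proj_W(v) = (7/5, 4, -14/5)

Set up U = [u_1 | ... | u_2] ∈ R^(3×2). The projector onto W = col(U) is P = U (U^T U)^(-1) U^T.
Compute U^T U =
  [6, 3]
  [3, 9],
and U^T v = (3, -12).
Solve U^T U · c = U^T v for the coefficients: c = (7/5, -9/5). The projection is proj_W(v) = U c.
Check: (v - proj_W(v)) · u_1 = 0  (should be 0).
Check: (v - proj_W(v)) · u_2 = 0  (should be 0).
Result: proj_W(v) = (7/5, 4, -14/5).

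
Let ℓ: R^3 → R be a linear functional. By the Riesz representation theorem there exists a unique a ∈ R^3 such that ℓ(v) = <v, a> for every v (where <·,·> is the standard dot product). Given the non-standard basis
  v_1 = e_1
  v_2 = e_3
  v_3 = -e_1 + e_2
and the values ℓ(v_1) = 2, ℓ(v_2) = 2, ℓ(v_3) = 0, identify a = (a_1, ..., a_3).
a = (2, 2, 2)

Write a = (a_1, ..., a_3) in the standard basis. For each basis vector v_i, ℓ(v_i) = <v_i, a> is a linear equation in the a_j's. Collect the n equations into a matrix system V a = ℓ, where row i of V is v_i (expressed in the standard basis). Since V is invertible (lower-triangular with 1s on the diagonal, up to permutation), solve by back-substitution:
  V =
[[1, 0, 0],
 [0, 0, 1],
 [-1, 1, 0]]
  V a = (2, 2, 0)
Solving gives a = (2, 2, 2).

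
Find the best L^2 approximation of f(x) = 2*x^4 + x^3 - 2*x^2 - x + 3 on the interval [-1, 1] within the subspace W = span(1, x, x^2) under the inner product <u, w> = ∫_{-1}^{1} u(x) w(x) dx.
g(x) = -2*x^2/7 - 2*x/5 + 99/35

The best approximation g ∈ W is the orthogonal projection of f onto W. Writing g = a_0 + a_1 x + a_2 x^2, the coefficients solve the normal equations G · a = b where
  G_{ij} = <φ_i, φ_j> and b_i = <f, φ_i>, with φ_0 = 1, φ_1 = x, φ_2 = x^2.
G =
  [2, 0, 2/3]
  [0, 2/3, 0]
  [2/3, 0, 2/5],
b = (82/15, -4/15, 62/35).
Solving gives a_0 = 99/35, a_1 = -2/5, a_2 = -2/7, so
  g(x) = -2*x^2/7 - 2*x/5 + 99/35.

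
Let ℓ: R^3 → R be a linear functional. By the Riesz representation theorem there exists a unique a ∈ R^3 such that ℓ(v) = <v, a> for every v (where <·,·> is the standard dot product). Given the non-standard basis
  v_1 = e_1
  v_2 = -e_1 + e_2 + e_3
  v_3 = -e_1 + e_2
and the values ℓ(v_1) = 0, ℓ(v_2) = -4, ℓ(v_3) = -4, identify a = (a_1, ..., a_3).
a = (0, -4, 0)

Write a = (a_1, ..., a_3) in the standard basis. For each basis vector v_i, ℓ(v_i) = <v_i, a> is a linear equation in the a_j's. Collect the n equations into a matrix system V a = ℓ, where row i of V is v_i (expressed in the standard basis). Since V is invertible (lower-triangular with 1s on the diagonal, up to permutation), solve by back-substitution:
  V =
[[1, 0, 0],
 [-1, 1, 1],
 [-1, 1, 0]]
  V a = (0, -4, -4)
Solving gives a = (0, -4, 0).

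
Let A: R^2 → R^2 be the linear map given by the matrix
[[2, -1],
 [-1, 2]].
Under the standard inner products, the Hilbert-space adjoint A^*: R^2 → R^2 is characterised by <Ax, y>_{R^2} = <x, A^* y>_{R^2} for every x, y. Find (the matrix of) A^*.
A^* = A^T =
[[2, -1],
 [-1, 2]]

For real matrices with standard dot products, the defining identity <Ax, y> = <x, A^* y> gives (Ax)^T y = x^T (A^*) y, i.e. x^T A^T y = x^T (A^*) y. Since this holds for all x, y, we must have A^* = A^T. Therefore
A^* =
[[2, -1],
 [-1, 2]].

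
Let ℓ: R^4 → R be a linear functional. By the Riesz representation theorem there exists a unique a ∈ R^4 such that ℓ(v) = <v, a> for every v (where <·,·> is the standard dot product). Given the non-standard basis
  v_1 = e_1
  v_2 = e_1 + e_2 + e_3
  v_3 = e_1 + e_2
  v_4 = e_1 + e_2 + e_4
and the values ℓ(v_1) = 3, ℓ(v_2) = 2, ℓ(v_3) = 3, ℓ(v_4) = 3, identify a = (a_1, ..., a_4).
a = (3, 0, -1, 0)

Write a = (a_1, ..., a_4) in the standard basis. For each basis vector v_i, ℓ(v_i) = <v_i, a> is a linear equation in the a_j's. Collect the n equations into a matrix system V a = ℓ, where row i of V is v_i (expressed in the standard basis). Since V is invertible (lower-triangular with 1s on the diagonal, up to permutation), solve by back-substitution:
  V =
[[1, 0, 0, 0],
 [1, 1, 1, 0],
 [1, 1, 0, 0],
 [1, 1, 0, 1]]
  V a = (3, 2, 3, 3)
Solving gives a = (3, 0, -1, 0).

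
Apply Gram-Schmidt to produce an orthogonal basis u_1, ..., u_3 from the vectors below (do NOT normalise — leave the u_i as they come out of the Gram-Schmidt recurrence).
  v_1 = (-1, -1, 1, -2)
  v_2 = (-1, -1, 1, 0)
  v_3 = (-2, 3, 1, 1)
Orthogonal basis:
  u_1 = (-1, -1, 1, -2)
  u_2 = (-4/7, -4/7, 4/7, 6/7)
  u_3 = (-2, 3, 1, 0)

Apply the Gram-Schmidt recurrence
  u_1 = v_1
  u_i = v_i − Σ_{j<i} ((v_i · u_j) / (u_j · u_j)) · u_j.

Step by step this gives:
  u_1 = (-1, -1, 1, -2)
  u_2 = (-4/7, -4/7, 4/7, 6/7)
  u_3 = (-2, 3, 1, 0)

Orthogonality check:
  u_2 · u_1 = 0 (should be 0)
  u_3 · u_1 = 0 (should be 0)
  u_3 · u_2 = 0 (should be 0)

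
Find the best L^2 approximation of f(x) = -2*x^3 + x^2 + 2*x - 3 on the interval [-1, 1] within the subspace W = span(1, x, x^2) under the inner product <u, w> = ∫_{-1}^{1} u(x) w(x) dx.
g(x) = x^2 + 4*x/5 - 3

The best approximation g ∈ W is the orthogonal projection of f onto W. Writing g = a_0 + a_1 x + a_2 x^2, the coefficients solve the normal equations G · a = b where
  G_{ij} = <φ_i, φ_j> and b_i = <f, φ_i>, with φ_0 = 1, φ_1 = x, φ_2 = x^2.
G =
  [2, 0, 2/3]
  [0, 2/3, 0]
  [2/3, 0, 2/5],
b = (-16/3, 8/15, -8/5).
Solving gives a_0 = -3, a_1 = 4/5, a_2 = 1, so
  g(x) = x^2 + 4*x/5 - 3.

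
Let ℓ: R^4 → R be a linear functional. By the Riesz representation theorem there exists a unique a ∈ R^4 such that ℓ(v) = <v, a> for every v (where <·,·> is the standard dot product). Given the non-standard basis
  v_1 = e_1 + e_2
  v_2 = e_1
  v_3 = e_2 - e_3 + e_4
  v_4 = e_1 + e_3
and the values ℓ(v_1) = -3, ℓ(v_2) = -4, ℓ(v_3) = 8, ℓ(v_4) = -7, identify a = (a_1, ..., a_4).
a = (-4, 1, -3, 4)

Write a = (a_1, ..., a_4) in the standard basis. For each basis vector v_i, ℓ(v_i) = <v_i, a> is a linear equation in the a_j's. Collect the n equations into a matrix system V a = ℓ, where row i of V is v_i (expressed in the standard basis). Since V is invertible (lower-triangular with 1s on the diagonal, up to permutation), solve by back-substitution:
  V =
[[1, 1, 0, 0],
 [1, 0, 0, 0],
 [0, 1, -1, 1],
 [1, 0, 1, 0]]
  V a = (-3, -4, 8, -7)
Solving gives a = (-4, 1, -3, 4).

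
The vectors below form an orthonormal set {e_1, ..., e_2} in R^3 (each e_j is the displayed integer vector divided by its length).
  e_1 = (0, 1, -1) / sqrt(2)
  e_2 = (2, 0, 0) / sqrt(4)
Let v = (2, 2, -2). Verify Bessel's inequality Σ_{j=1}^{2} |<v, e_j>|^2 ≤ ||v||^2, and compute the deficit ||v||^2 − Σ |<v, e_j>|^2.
Σ |<v, e_j>|^2 = 12; ||v||^2 = 12; deficit = 0

Write each e_j = u_j / sqrt(<u_j, u_j>) where u_j is the displayed integer vector. Then <v, e_j> = <v, u_j> / sqrt(<u_j, u_j>), so |<v, e_j>|^2 = <v, u_j>^2 / <u_j, u_j>.
Coefficients: <v, e_1> = 4/sqrt(2), <v, e_2> = 4/sqrt(4).
Square and sum: Σ |<v, e_j>|^2 = 12.
Compute ||v||^2 = v·v = 12.
Deficit = 12 − 12 = 0 ≥ 0, confirming Bessel's inequality. (The deficit equals ||v − Σ <v,e_j> e_j||^2, the squared distance from v to span{e_j}.)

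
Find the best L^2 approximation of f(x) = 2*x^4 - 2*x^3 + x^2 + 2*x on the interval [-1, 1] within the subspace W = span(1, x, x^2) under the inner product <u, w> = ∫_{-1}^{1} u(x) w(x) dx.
g(x) = 19*x^2/7 + 4*x/5 - 6/35

The best approximation g ∈ W is the orthogonal projection of f onto W. Writing g = a_0 + a_1 x + a_2 x^2, the coefficients solve the normal equations G · a = b where
  G_{ij} = <φ_i, φ_j> and b_i = <f, φ_i>, with φ_0 = 1, φ_1 = x, φ_2 = x^2.
G =
  [2, 0, 2/3]
  [0, 2/3, 0]
  [2/3, 0, 2/5],
b = (22/15, 8/15, 34/35).
Solving gives a_0 = -6/35, a_1 = 4/5, a_2 = 19/7, so
  g(x) = 19*x^2/7 + 4*x/5 - 6/35.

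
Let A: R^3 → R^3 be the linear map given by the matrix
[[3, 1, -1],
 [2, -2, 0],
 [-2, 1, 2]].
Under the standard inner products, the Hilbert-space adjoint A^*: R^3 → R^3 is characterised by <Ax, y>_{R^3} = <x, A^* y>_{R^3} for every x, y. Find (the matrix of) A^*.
A^* = A^T =
[[3, 2, -2],
 [1, -2, 1],
 [-1, 0, 2]]

For real matrices with standard dot products, the defining identity <Ax, y> = <x, A^* y> gives (Ax)^T y = x^T (A^*) y, i.e. x^T A^T y = x^T (A^*) y. Since this holds for all x, y, we must have A^* = A^T. Therefore
A^* =
[[3, 2, -2],
 [1, -2, 1],
 [-1, 0, 2]].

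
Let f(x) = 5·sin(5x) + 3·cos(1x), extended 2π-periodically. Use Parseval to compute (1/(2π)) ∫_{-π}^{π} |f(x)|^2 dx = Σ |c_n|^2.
Σ |c_n|^2 = 17

Expand |f|^2 and use orthogonality of {sin(nx), cos(mx)} on [-π, π]:
  ∫_{-π}^{π} sin(nx)^2 dx = π, ∫ cos(mx)^2 dx = π, and cross terms integrate to 0.
So ∫_{-π}^{π} f(x)^2 dx = 5^2 · π + 3^2 · π = (25 + 9)π.
Divide by 2π: (25 + 9)/2 = 17.
By Parseval, this equals Σ |c_n|^2.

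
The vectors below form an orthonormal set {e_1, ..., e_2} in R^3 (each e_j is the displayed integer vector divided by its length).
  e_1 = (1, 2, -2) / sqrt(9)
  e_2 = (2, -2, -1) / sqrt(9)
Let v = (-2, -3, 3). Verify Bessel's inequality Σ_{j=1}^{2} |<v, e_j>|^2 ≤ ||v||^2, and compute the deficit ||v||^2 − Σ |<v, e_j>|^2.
Σ |<v, e_j>|^2 = 197/9; ||v||^2 = 22; deficit = 1/9

Write each e_j = u_j / sqrt(<u_j, u_j>) where u_j is the displayed integer vector. Then <v, e_j> = <v, u_j> / sqrt(<u_j, u_j>), so |<v, e_j>|^2 = <v, u_j>^2 / <u_j, u_j>.
Coefficients: <v, e_1> = -14/sqrt(9), <v, e_2> = -1/sqrt(9).
Square and sum: Σ |<v, e_j>|^2 = 197/9.
Compute ||v||^2 = v·v = 22.
Deficit = 22 − 197/9 = 1/9 ≥ 0, confirming Bessel's inequality. (The deficit equals ||v − Σ <v,e_j> e_j||^2, the squared distance from v to span{e_j}.)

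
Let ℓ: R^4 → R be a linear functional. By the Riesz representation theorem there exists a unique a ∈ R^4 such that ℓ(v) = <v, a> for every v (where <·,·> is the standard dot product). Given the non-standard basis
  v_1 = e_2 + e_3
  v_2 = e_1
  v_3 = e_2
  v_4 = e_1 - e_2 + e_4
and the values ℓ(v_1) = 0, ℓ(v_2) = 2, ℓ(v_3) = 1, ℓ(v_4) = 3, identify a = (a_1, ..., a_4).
a = (2, 1, -1, 2)

Write a = (a_1, ..., a_4) in the standard basis. For each basis vector v_i, ℓ(v_i) = <v_i, a> is a linear equation in the a_j's. Collect the n equations into a matrix system V a = ℓ, where row i of V is v_i (expressed in the standard basis). Since V is invertible (lower-triangular with 1s on the diagonal, up to permutation), solve by back-substitution:
  V =
[[0, 1, 1, 0],
 [1, 0, 0, 0],
 [0, 1, 0, 0],
 [1, -1, 0, 1]]
  V a = (0, 2, 1, 3)
Solving gives a = (2, 1, -1, 2).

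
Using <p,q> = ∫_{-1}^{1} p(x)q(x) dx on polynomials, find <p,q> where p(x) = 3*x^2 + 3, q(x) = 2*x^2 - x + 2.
<p,q> = 112/5

Expand the product: p(x)·q(x) = 6*x^4 - 3*x^3 + 12*x^2 - 3*x + 6.
∫_{-1}^{1} of each monomial x^k gives [2/(k+1) if k even, 0 if k odd]. Integrating term-by-term (or equivalently evaluating the antiderivative F(x) = 6*x^5/5 - 3*x^4/4 + 4*x^3 - 3*x^2/2 + 6*x at the endpoints):
  F(1) − F(−1) = 179/20 − (-269/20) = 112/5.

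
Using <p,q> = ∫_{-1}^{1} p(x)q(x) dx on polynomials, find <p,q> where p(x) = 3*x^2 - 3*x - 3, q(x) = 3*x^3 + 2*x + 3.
<p,q> = -98/5

Expand the product: p(x)·q(x) = 9*x^5 - 9*x^4 - 3*x^3 + 3*x^2 - 15*x - 9.
∫_{-1}^{1} of each monomial x^k gives [2/(k+1) if k even, 0 if k odd]. Integrating term-by-term (or equivalently evaluating the antiderivative F(x) = 3*x^6/2 - 9*x^5/5 - 3*x^4/4 + x^3 - 15*x^2/2 - 9*x at the endpoints):
  F(1) − F(−1) = -331/20 − (61/20) = -98/5.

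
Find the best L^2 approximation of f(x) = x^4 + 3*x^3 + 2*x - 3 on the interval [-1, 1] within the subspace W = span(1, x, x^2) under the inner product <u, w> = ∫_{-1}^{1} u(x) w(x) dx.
g(x) = 6*x^2/7 + 19*x/5 - 108/35

The best approximation g ∈ W is the orthogonal projection of f onto W. Writing g = a_0 + a_1 x + a_2 x^2, the coefficients solve the normal equations G · a = b where
  G_{ij} = <φ_i, φ_j> and b_i = <f, φ_i>, with φ_0 = 1, φ_1 = x, φ_2 = x^2.
G =
  [2, 0, 2/3]
  [0, 2/3, 0]
  [2/3, 0, 2/5],
b = (-28/5, 38/15, -12/7).
Solving gives a_0 = -108/35, a_1 = 19/5, a_2 = 6/7, so
  g(x) = 6*x^2/7 + 19*x/5 - 108/35.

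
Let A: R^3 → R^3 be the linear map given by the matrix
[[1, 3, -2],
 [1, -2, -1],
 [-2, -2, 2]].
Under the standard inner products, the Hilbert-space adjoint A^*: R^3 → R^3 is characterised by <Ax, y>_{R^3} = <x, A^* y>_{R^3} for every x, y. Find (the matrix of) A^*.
A^* = A^T =
[[1, 1, -2],
 [3, -2, -2],
 [-2, -1, 2]]

For real matrices with standard dot products, the defining identity <Ax, y> = <x, A^* y> gives (Ax)^T y = x^T (A^*) y, i.e. x^T A^T y = x^T (A^*) y. Since this holds for all x, y, we must have A^* = A^T. Therefore
A^* =
[[1, 1, -2],
 [3, -2, -2],
 [-2, -1, 2]].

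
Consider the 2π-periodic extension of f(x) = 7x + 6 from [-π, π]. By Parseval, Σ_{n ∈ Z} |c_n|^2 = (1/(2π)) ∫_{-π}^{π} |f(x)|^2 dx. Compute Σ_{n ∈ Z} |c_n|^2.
Σ |c_n|^2 = 49π^2/3 + 36

Expand and integrate term by term over [-π, π]:
  ∫ (7x)^2 dx = 49·(2π^3/3); ∫ 2·7·(6)·x dx = 0 (odd integrand); ∫ 6^2 dx = 36·2π.
So (1/(2π)) ∫_{-π}^{π} (7x + 6)^2 dx = 49π^2/3 + 36 = 49π^2/3 + 36.
Parseval ⇒ Σ |c_n|^2 = 49π^2/3 + 36.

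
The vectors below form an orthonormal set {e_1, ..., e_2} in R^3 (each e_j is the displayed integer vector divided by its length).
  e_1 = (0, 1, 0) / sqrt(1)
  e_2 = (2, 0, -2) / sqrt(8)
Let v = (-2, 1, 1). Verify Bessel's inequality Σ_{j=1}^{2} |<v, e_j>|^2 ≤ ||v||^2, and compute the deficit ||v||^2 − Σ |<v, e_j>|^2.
Σ |<v, e_j>|^2 = 11/2; ||v||^2 = 6; deficit = 1/2

Write each e_j = u_j / sqrt(<u_j, u_j>) where u_j is the displayed integer vector. Then <v, e_j> = <v, u_j> / sqrt(<u_j, u_j>), so |<v, e_j>|^2 = <v, u_j>^2 / <u_j, u_j>.
Coefficients: <v, e_1> = 1/sqrt(1), <v, e_2> = -6/sqrt(8).
Square and sum: Σ |<v, e_j>|^2 = 11/2.
Compute ||v||^2 = v·v = 6.
Deficit = 6 − 11/2 = 1/2 ≥ 0, confirming Bessel's inequality. (The deficit equals ||v − Σ <v,e_j> e_j||^2, the squared distance from v to span{e_j}.)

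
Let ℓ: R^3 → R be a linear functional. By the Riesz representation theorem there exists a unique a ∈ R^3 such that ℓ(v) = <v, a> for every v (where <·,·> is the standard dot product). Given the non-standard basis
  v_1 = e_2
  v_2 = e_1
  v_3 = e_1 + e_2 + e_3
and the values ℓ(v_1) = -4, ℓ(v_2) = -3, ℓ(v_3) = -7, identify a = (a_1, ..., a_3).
a = (-3, -4, 0)

Write a = (a_1, ..., a_3) in the standard basis. For each basis vector v_i, ℓ(v_i) = <v_i, a> is a linear equation in the a_j's. Collect the n equations into a matrix system V a = ℓ, where row i of V is v_i (expressed in the standard basis). Since V is invertible (lower-triangular with 1s on the diagonal, up to permutation), solve by back-substitution:
  V =
[[0, 1, 0],
 [1, 0, 0],
 [1, 1, 1]]
  V a = (-4, -3, -7)
Solving gives a = (-3, -4, 0).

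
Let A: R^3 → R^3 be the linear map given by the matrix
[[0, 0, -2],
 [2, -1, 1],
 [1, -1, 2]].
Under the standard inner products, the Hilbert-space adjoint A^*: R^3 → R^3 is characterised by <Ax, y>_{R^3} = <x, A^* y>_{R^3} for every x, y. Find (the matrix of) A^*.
A^* = A^T =
[[0, 2, 1],
 [0, -1, -1],
 [-2, 1, 2]]

For real matrices with standard dot products, the defining identity <Ax, y> = <x, A^* y> gives (Ax)^T y = x^T (A^*) y, i.e. x^T A^T y = x^T (A^*) y. Since this holds for all x, y, we must have A^* = A^T. Therefore
A^* =
[[0, 2, 1],
 [0, -1, -1],
 [-2, 1, 2]].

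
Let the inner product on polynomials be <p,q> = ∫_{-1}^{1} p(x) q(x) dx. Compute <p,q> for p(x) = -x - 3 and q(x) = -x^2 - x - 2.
<p,q> = 44/3

Expand the product: p(x)·q(x) = x^3 + 4*x^2 + 5*x + 6.
∫_{-1}^{1} of each monomial x^k gives [2/(k+1) if k even, 0 if k odd]. Integrating term-by-term (or equivalently evaluating the antiderivative F(x) = x^4/4 + 4*x^3/3 + 5*x^2/2 + 6*x at the endpoints):
  F(1) − F(−1) = 121/12 − (-55/12) = 44/3.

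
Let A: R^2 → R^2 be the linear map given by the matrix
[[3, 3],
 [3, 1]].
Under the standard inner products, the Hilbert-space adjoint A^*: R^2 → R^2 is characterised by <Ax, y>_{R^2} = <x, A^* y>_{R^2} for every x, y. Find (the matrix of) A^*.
A^* = A^T =
[[3, 3],
 [3, 1]]

For real matrices with standard dot products, the defining identity <Ax, y> = <x, A^* y> gives (Ax)^T y = x^T (A^*) y, i.e. x^T A^T y = x^T (A^*) y. Since this holds for all x, y, we must have A^* = A^T. Therefore
A^* =
[[3, 3],
 [3, 1]].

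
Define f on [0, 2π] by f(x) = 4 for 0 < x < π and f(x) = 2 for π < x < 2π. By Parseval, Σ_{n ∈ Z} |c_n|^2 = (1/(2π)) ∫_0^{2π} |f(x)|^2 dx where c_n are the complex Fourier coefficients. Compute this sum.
Σ |c_n|^2 = 10

Parseval equates the L^2 energy of f (normalised by 1/(2π)) with the ℓ^2 sum of its Fourier coefficients: (1/(2π)) ∫_0^{2π} |f|^2 = Σ |c_n|^2.
Compute the left side: (1/(2π)) [∫_0^π 4^2 dx + ∫_π^{2π} 2^2 dx] = (1/(2π)) · (16π + 4π) = (16 + 4)/2 = 10.
So Σ_{n ∈ Z} |c_n|^2 = 10.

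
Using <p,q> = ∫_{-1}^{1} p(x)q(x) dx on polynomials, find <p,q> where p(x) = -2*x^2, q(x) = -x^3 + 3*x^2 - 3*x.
<p,q> = -12/5

Expand the product: p(x)·q(x) = 2*x^5 - 6*x^4 + 6*x^3.
∫_{-1}^{1} of each monomial x^k gives [2/(k+1) if k even, 0 if k odd]. Integrating term-by-term (or equivalently evaluating the antiderivative F(x) = x^6/3 - 6*x^5/5 + 3*x^4/2 at the endpoints):
  F(1) − F(−1) = 19/30 − (91/30) = -12/5.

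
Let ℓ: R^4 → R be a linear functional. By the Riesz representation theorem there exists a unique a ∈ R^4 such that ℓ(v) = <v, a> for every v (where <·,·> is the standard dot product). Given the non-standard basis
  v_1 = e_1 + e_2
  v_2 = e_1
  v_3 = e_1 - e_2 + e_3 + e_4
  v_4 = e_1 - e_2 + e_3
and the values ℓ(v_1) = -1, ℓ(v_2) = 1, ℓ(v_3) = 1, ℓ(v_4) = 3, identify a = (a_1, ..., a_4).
a = (1, -2, 0, -2)

Write a = (a_1, ..., a_4) in the standard basis. For each basis vector v_i, ℓ(v_i) = <v_i, a> is a linear equation in the a_j's. Collect the n equations into a matrix system V a = ℓ, where row i of V is v_i (expressed in the standard basis). Since V is invertible (lower-triangular with 1s on the diagonal, up to permutation), solve by back-substitution:
  V =
[[1, 1, 0, 0],
 [1, 0, 0, 0],
 [1, -1, 1, 1],
 [1, -1, 1, 0]]
  V a = (-1, 1, 1, 3)
Solving gives a = (1, -2, 0, -2).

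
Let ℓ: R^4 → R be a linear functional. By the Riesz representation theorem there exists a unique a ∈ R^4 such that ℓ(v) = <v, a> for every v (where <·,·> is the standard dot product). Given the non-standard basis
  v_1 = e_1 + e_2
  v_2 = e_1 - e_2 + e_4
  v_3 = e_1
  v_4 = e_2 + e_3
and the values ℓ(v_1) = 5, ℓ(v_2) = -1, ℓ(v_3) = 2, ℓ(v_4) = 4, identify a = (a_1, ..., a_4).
a = (2, 3, 1, 0)

Write a = (a_1, ..., a_4) in the standard basis. For each basis vector v_i, ℓ(v_i) = <v_i, a> is a linear equation in the a_j's. Collect the n equations into a matrix system V a = ℓ, where row i of V is v_i (expressed in the standard basis). Since V is invertible (lower-triangular with 1s on the diagonal, up to permutation), solve by back-substitution:
  V =
[[1, 1, 0, 0],
 [1, -1, 0, 1],
 [1, 0, 0, 0],
 [0, 1, 1, 0]]
  V a = (5, -1, 2, 4)
Solving gives a = (2, 3, 1, 0).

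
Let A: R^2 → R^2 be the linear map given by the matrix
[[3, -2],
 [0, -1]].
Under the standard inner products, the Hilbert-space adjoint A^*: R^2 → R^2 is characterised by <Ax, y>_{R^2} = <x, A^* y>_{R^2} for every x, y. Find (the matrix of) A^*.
A^* = A^T =
[[3, 0],
 [-2, -1]]

For real matrices with standard dot products, the defining identity <Ax, y> = <x, A^* y> gives (Ax)^T y = x^T (A^*) y, i.e. x^T A^T y = x^T (A^*) y. Since this holds for all x, y, we must have A^* = A^T. Therefore
A^* =
[[3, 0],
 [-2, -1]].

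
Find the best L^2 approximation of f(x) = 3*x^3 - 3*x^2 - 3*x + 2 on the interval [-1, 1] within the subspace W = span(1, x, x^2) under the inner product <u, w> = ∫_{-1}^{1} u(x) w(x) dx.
g(x) = -3*x^2 - 6*x/5 + 2

The best approximation g ∈ W is the orthogonal projection of f onto W. Writing g = a_0 + a_1 x + a_2 x^2, the coefficients solve the normal equations G · a = b where
  G_{ij} = <φ_i, φ_j> and b_i = <f, φ_i>, with φ_0 = 1, φ_1 = x, φ_2 = x^2.
G =
  [2, 0, 2/3]
  [0, 2/3, 0]
  [2/3, 0, 2/5],
b = (2, -4/5, 2/15).
Solving gives a_0 = 2, a_1 = -6/5, a_2 = -3, so
  g(x) = -3*x^2 - 6*x/5 + 2.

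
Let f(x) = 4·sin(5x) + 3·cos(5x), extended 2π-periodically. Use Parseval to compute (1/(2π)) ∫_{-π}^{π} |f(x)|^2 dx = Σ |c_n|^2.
Σ |c_n|^2 = 25/2

Expand |f|^2 and use orthogonality of {sin(nx), cos(mx)} on [-π, π]:
  ∫_{-π}^{π} sin(nx)^2 dx = π, ∫ cos(mx)^2 dx = π, and cross terms integrate to 0.
So ∫_{-π}^{π} f(x)^2 dx = 4^2 · π + 3^2 · π = (16 + 9)π.
Divide by 2π: (16 + 9)/2 = 25/2.
By Parseval, this equals Σ |c_n|^2.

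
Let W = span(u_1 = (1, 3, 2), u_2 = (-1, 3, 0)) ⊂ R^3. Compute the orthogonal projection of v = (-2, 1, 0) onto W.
proj_W(v) = (-23/19, 24/19, -15/19)

Set up U = [u_1 | ... | u_2] ∈ R^(3×2). The projector onto W = col(U) is P = U (U^T U)^(-1) U^T.
Compute U^T U =
  [14, 8]
  [8, 10],
and U^T v = (1, 5).
Solve U^T U · c = U^T v for the coefficients: c = (-15/38, 31/38). The projection is proj_W(v) = U c.
Check: (v - proj_W(v)) · u_1 = 0  (should be 0).
Check: (v - proj_W(v)) · u_2 = 0  (should be 0).
Result: proj_W(v) = (-23/19, 24/19, -15/19).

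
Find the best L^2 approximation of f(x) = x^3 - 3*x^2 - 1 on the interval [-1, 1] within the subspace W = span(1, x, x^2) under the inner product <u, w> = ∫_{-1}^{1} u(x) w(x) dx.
g(x) = -3*x^2 + 3*x/5 - 1

The best approximation g ∈ W is the orthogonal projection of f onto W. Writing g = a_0 + a_1 x + a_2 x^2, the coefficients solve the normal equations G · a = b where
  G_{ij} = <φ_i, φ_j> and b_i = <f, φ_i>, with φ_0 = 1, φ_1 = x, φ_2 = x^2.
G =
  [2, 0, 2/3]
  [0, 2/3, 0]
  [2/3, 0, 2/5],
b = (-4, 2/5, -28/15).
Solving gives a_0 = -1, a_1 = 3/5, a_2 = -3, so
  g(x) = -3*x^2 + 3*x/5 - 1.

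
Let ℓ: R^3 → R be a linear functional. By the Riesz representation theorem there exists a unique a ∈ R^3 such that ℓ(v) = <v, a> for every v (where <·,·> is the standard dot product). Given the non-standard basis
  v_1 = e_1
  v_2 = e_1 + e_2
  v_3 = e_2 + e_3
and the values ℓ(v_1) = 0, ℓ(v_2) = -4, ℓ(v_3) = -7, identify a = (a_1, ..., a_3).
a = (0, -4, -3)

Write a = (a_1, ..., a_3) in the standard basis. For each basis vector v_i, ℓ(v_i) = <v_i, a> is a linear equation in the a_j's. Collect the n equations into a matrix system V a = ℓ, where row i of V is v_i (expressed in the standard basis). Since V is invertible (lower-triangular with 1s on the diagonal, up to permutation), solve by back-substitution:
  V =
[[1, 0, 0],
 [1, 1, 0],
 [0, 1, 1]]
  V a = (0, -4, -7)
Solving gives a = (0, -4, -3).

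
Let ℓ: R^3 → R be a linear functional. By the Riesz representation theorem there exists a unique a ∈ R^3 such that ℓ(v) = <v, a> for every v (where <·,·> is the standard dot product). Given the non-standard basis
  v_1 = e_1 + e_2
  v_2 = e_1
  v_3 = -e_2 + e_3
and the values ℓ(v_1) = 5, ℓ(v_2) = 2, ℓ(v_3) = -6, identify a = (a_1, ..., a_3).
a = (2, 3, -3)

Write a = (a_1, ..., a_3) in the standard basis. For each basis vector v_i, ℓ(v_i) = <v_i, a> is a linear equation in the a_j's. Collect the n equations into a matrix system V a = ℓ, where row i of V is v_i (expressed in the standard basis). Since V is invertible (lower-triangular with 1s on the diagonal, up to permutation), solve by back-substitution:
  V =
[[1, 1, 0],
 [1, 0, 0],
 [0, -1, 1]]
  V a = (5, 2, -6)
Solving gives a = (2, 3, -3).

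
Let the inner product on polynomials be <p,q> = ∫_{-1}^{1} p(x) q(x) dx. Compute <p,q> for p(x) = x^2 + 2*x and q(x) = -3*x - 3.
<p,q> = -6

Expand the product: p(x)·q(x) = -3*x^3 - 9*x^2 - 6*x.
∫_{-1}^{1} of each monomial x^k gives [2/(k+1) if k even, 0 if k odd]. Integrating term-by-term (or equivalently evaluating the antiderivative F(x) = -3*x^4/4 - 3*x^3 - 3*x^2 at the endpoints):
  F(1) − F(−1) = -27/4 − (-3/4) = -6.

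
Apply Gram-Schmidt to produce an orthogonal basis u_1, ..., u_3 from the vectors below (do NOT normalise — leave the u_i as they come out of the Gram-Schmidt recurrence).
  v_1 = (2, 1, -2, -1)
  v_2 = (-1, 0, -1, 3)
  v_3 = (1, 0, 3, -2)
Orthogonal basis:
  u_1 = (2, 1, -2, -1)
  u_2 = (-2/5, 3/10, -8/5, 27/10)
  u_3 = (99/101, 52/101, 93/101, 64/101)

Apply the Gram-Schmidt recurrence
  u_1 = v_1
  u_i = v_i − Σ_{j<i} ((v_i · u_j) / (u_j · u_j)) · u_j.

Step by step this gives:
  u_1 = (2, 1, -2, -1)
  u_2 = (-2/5, 3/10, -8/5, 27/10)
  u_3 = (99/101, 52/101, 93/101, 64/101)

Orthogonality check:
  u_2 · u_1 = 0 (should be 0)
  u_3 · u_1 = 0 (should be 0)
  u_3 · u_2 = 0 (should be 0)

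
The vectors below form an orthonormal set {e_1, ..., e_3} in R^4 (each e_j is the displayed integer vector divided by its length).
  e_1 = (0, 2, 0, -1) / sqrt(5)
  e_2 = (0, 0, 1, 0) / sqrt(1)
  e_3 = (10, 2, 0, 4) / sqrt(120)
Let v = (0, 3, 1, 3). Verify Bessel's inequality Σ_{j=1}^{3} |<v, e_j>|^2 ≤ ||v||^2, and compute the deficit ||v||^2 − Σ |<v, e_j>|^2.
Σ |<v, e_j>|^2 = 11/2; ||v||^2 = 19; deficit = 27/2

Write each e_j = u_j / sqrt(<u_j, u_j>) where u_j is the displayed integer vector. Then <v, e_j> = <v, u_j> / sqrt(<u_j, u_j>), so |<v, e_j>|^2 = <v, u_j>^2 / <u_j, u_j>.
Coefficients: <v, e_1> = 3/sqrt(5), <v, e_2> = 1/sqrt(1), <v, e_3> = 18/sqrt(120).
Square and sum: Σ |<v, e_j>|^2 = 11/2.
Compute ||v||^2 = v·v = 19.
Deficit = 19 − 11/2 = 27/2 ≥ 0, confirming Bessel's inequality. (The deficit equals ||v − Σ <v,e_j> e_j||^2, the squared distance from v to span{e_j}.)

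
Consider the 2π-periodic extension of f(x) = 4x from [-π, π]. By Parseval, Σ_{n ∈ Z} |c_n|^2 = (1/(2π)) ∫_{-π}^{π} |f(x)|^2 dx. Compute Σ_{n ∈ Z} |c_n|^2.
Σ |c_n|^2 = 16π^2/3

Expand and integrate term by term over [-π, π]:
  ∫ (4x)^2 dx = 16·(2π^3/3); ∫ 2·4·(0)·x dx = 0 (odd integrand); ∫ 0^2 dx = 0·2π.
So (1/(2π)) ∫_{-π}^{π} (4x)^2 dx = 16π^2/3 + 0 = 16π^2/3.
Parseval ⇒ Σ |c_n|^2 = 16π^2/3.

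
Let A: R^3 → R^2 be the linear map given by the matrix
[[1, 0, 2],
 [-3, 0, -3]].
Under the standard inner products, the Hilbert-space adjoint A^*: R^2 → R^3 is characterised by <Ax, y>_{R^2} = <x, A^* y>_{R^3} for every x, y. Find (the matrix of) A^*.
A^* = A^T =
[[1, -3],
 [0, 0],
 [2, -3]]

For real matrices with standard dot products, the defining identity <Ax, y> = <x, A^* y> gives (Ax)^T y = x^T (A^*) y, i.e. x^T A^T y = x^T (A^*) y. Since this holds for all x, y, we must have A^* = A^T. Therefore
A^* =
[[1, -3],
 [0, 0],
 [2, -3]].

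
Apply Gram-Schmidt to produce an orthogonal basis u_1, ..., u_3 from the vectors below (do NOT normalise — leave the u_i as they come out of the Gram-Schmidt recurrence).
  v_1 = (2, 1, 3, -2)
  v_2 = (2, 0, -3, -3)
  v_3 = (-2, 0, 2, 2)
Orthogonal basis:
  u_1 = (2, 1, 3, -2)
  u_2 = (17/9, -1/18, -19/6, -26/9)
  u_3 = (-162/395, 28/395, 16/395, -124/395)

Apply the Gram-Schmidt recurrence
  u_1 = v_1
  u_i = v_i − Σ_{j<i} ((v_i · u_j) / (u_j · u_j)) · u_j.

Step by step this gives:
  u_1 = (2, 1, 3, -2)
  u_2 = (17/9, -1/18, -19/6, -26/9)
  u_3 = (-162/395, 28/395, 16/395, -124/395)

Orthogonality check:
  u_2 · u_1 = 0 (should be 0)
  u_3 · u_1 = 0 (should be 0)
  u_3 · u_2 = 0 (should be 0)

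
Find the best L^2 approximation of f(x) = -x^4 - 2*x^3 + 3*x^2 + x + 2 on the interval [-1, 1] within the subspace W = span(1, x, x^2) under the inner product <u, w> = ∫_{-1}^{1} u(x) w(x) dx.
g(x) = 15*x^2/7 - x/5 + 73/35

The best approximation g ∈ W is the orthogonal projection of f onto W. Writing g = a_0 + a_1 x + a_2 x^2, the coefficients solve the normal equations G · a = b where
  G_{ij} = <φ_i, φ_j> and b_i = <f, φ_i>, with φ_0 = 1, φ_1 = x, φ_2 = x^2.
G =
  [2, 0, 2/3]
  [0, 2/3, 0]
  [2/3, 0, 2/5],
b = (28/5, -2/15, 236/105).
Solving gives a_0 = 73/35, a_1 = -1/5, a_2 = 15/7, so
  g(x) = 15*x^2/7 - x/5 + 73/35.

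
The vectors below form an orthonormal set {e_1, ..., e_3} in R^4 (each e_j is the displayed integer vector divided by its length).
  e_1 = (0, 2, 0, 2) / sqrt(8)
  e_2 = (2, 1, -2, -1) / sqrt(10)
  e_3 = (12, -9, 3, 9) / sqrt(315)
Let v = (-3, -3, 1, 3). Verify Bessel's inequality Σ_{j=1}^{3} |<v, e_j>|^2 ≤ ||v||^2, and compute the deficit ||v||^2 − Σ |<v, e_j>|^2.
Σ |<v, e_j>|^2 = 21; ||v||^2 = 28; deficit = 7

Write each e_j = u_j / sqrt(<u_j, u_j>) where u_j is the displayed integer vector. Then <v, e_j> = <v, u_j> / sqrt(<u_j, u_j>), so |<v, e_j>|^2 = <v, u_j>^2 / <u_j, u_j>.
Coefficients: <v, e_1> = 0/sqrt(8), <v, e_2> = -14/sqrt(10), <v, e_3> = 21/sqrt(315).
Square and sum: Σ |<v, e_j>|^2 = 21.
Compute ||v||^2 = v·v = 28.
Deficit = 28 − 21 = 7 ≥ 0, confirming Bessel's inequality. (The deficit equals ||v − Σ <v,e_j> e_j||^2, the squared distance from v to span{e_j}.)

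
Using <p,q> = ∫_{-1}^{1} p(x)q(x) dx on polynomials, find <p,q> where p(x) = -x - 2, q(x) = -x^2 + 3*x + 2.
<p,q> = -26/3

Expand the product: p(x)·q(x) = x^3 - x^2 - 8*x - 4.
∫_{-1}^{1} of each monomial x^k gives [2/(k+1) if k even, 0 if k odd]. Integrating term-by-term (or equivalently evaluating the antiderivative F(x) = x^4/4 - x^3/3 - 4*x^2 - 4*x at the endpoints):
  F(1) − F(−1) = -97/12 − (7/12) = -26/3.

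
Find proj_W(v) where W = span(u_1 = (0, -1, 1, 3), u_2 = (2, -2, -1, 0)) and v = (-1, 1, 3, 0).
proj_W(v) = (-79/49, 19/14, 52/49, 75/98)

Set up U = [u_1 | ... | u_2] ∈ R^(4×2). The projector onto W = col(U) is P = U (U^T U)^(-1) U^T.
Compute U^T U =
  [11, 1]
  [1, 9],
and U^T v = (2, -7).
Solve U^T U · c = U^T v for the coefficients: c = (25/98, -79/98). The projection is proj_W(v) = U c.
Check: (v - proj_W(v)) · u_1 = 0  (should be 0).
Check: (v - proj_W(v)) · u_2 = 0  (should be 0).
Result: proj_W(v) = (-79/49, 19/14, 52/49, 75/98).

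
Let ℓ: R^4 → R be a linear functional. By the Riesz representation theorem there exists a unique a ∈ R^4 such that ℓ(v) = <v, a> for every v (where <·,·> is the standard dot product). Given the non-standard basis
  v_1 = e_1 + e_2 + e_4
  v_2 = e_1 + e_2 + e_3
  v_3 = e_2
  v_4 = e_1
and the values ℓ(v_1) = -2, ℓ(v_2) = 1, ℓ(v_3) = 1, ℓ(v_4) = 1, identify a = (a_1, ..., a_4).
a = (1, 1, -1, -4)

Write a = (a_1, ..., a_4) in the standard basis. For each basis vector v_i, ℓ(v_i) = <v_i, a> is a linear equation in the a_j's. Collect the n equations into a matrix system V a = ℓ, where row i of V is v_i (expressed in the standard basis). Since V is invertible (lower-triangular with 1s on the diagonal, up to permutation), solve by back-substitution:
  V =
[[1, 1, 0, 1],
 [1, 1, 1, 0],
 [0, 1, 0, 0],
 [1, 0, 0, 0]]
  V a = (-2, 1, 1, 1)
Solving gives a = (1, 1, -1, -4).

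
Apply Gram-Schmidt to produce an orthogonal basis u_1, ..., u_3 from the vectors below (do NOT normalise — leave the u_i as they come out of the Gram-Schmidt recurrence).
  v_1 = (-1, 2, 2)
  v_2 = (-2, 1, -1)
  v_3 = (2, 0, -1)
Orthogonal basis:
  u_1 = (-1, 2, 2)
  u_2 = (-16/9, 5/9, -13/9)
  u_3 = (22/25, 11/10, -33/50)

Apply the Gram-Schmidt recurrence
  u_1 = v_1
  u_i = v_i − Σ_{j<i} ((v_i · u_j) / (u_j · u_j)) · u_j.

Step by step this gives:
  u_1 = (-1, 2, 2)
  u_2 = (-16/9, 5/9, -13/9)
  u_3 = (22/25, 11/10, -33/50)

Orthogonality check:
  u_2 · u_1 = 0 (should be 0)
  u_3 · u_1 = 0 (should be 0)
  u_3 · u_2 = 0 (should be 0)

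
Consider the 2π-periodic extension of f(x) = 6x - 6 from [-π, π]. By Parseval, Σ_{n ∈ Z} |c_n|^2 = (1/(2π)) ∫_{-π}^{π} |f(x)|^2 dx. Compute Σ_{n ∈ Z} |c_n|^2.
Σ |c_n|^2 = 12π^2 + 36

Expand and integrate term by term over [-π, π]:
  ∫ (6x)^2 dx = 36·(2π^3/3); ∫ 2·6·(-6)·x dx = 0 (odd integrand); ∫ (-6)^2 dx = 36·2π.
So (1/(2π)) ∫_{-π}^{π} (6x - 6)^2 dx = 36π^2/3 + 36 = 12π^2 + 36.
Parseval ⇒ Σ |c_n|^2 = 12π^2 + 36.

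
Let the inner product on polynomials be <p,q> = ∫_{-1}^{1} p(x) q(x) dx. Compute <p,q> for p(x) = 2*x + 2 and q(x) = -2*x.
<p,q> = -8/3

Expand the product: p(x)·q(x) = -4*x^2 - 4*x.
∫_{-1}^{1} of each monomial x^k gives [2/(k+1) if k even, 0 if k odd]. Integrating term-by-term (or equivalently evaluating the antiderivative F(x) = -4*x^3/3 - 2*x^2 at the endpoints):
  F(1) − F(−1) = -10/3 − (-2/3) = -8/3.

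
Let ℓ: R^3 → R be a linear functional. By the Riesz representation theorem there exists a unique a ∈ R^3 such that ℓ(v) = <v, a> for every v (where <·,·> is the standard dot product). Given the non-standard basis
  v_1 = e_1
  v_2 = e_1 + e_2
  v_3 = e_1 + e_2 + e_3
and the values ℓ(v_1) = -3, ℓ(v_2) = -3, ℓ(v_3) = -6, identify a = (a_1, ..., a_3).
a = (-3, 0, -3)

Write a = (a_1, ..., a_3) in the standard basis. For each basis vector v_i, ℓ(v_i) = <v_i, a> is a linear equation in the a_j's. Collect the n equations into a matrix system V a = ℓ, where row i of V is v_i (expressed in the standard basis). Since V is invertible (lower-triangular with 1s on the diagonal, up to permutation), solve by back-substitution:
  V =
[[1, 0, 0],
 [1, 1, 0],
 [1, 1, 1]]
  V a = (-3, -3, -6)
Solving gives a = (-3, 0, -3).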